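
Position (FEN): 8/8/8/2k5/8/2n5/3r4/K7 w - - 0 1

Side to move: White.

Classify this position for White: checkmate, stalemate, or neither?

White to move; white king on a1.
In check: no.
King squares — b1: attacked by Nc3; a2: attacked by Rd2; b2: attacked by Rd2.
Legal moves for White: none.
Not in check and no legal moves → stalemate.

stalemate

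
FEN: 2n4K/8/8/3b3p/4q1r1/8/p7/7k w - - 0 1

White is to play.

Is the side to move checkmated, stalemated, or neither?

White to move; white king on h8.
In check: no.
King squares — g7: attacked by Rg4; h7: attacked by Qe4; g8: attacked by Rg4.
Legal moves for White: none.
Not in check and no legal moves → stalemate.

stalemate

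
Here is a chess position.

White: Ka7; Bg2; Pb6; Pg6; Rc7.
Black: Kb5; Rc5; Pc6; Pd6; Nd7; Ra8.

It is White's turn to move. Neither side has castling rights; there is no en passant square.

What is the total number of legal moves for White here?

2

White to move; king on a7.
In check: yes, from the black rook on a8.
Legal moves: Kxa8, Kb7.
Count: 2.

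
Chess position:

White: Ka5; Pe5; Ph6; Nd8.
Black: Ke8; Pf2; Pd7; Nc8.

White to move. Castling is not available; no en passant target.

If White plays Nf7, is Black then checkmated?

no

After Nf7: black king on e8; in check: no.
Black is not in check, so this cannot be checkmate.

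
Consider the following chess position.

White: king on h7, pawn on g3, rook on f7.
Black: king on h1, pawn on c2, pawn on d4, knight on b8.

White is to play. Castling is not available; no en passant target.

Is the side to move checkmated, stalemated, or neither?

White to move; white king on h7.
In check: no.
Legal moves for White include: Kh8, Kg8, Kg7, Kh6, Kg6, Rf8, Rg7, Re7, Rd7, Rc7, Rb7, Ra7, Rf6, Rf5, Rf4, Rf3, Rf2, Rf1+, ... (list truncated; more exist).
White has legal moves and is not in check → neither.

neither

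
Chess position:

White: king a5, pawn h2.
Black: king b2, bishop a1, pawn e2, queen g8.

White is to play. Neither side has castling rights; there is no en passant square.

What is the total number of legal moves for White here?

White to move; king on a5.
In check: no.
Legal moves: Kb6, Ka6, Kb5, Kb4, Ka4, h3, h4.
Count: 7.

7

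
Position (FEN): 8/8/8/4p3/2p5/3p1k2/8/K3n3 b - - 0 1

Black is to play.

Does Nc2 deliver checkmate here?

After Nc2: white king on a1; in check: yes, from the black knight on c2.
White has 3 legal replies: Kb2, Ka2, Kb1.
In check but a legal move exists → not checkmate.

no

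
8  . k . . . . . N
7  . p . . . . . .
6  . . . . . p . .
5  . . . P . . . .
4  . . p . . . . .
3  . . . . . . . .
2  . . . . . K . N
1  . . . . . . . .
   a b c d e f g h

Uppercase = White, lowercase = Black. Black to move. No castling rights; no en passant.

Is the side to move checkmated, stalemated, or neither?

neither

Black to move; black king on b8.
In check: no.
Legal moves for Black: Kc8, Ka8, Kc7, Ka7, b6, f5, c3, b5.
Black has 8 legal moves and is not in check → neither.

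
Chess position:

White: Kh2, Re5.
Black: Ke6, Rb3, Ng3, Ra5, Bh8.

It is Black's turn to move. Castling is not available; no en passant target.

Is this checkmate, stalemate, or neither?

Black to move; black king on e6.
In check: yes, from the white rook on e5.
King squares — d5: attacked by Re5; e5: available; f5: attacked by Re5; d6: available; f6: available; d7: available; e7: attacked by Re5; f7: available.
Legal moves for Black: Kf7, Kd7, Kf6, Kd6, Kxe5, Bxe5, Rxe5.
Black is in check but has 7 legal moves → neither.

neither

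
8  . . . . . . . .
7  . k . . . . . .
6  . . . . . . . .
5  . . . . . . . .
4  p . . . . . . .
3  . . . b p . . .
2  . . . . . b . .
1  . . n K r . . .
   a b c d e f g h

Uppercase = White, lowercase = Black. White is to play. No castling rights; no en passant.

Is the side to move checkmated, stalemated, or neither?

checkmate

White to move; white king on d1.
In check: yes, from the black rook on e1.
King squares — c1: attacked by Re1; e1: attacked by Bf2; c2: attacked by Bd3; d2: attacked by Pe3; e2: attacked by Nc1.
Legal moves for White: none.
In check with no legal moves → checkmate.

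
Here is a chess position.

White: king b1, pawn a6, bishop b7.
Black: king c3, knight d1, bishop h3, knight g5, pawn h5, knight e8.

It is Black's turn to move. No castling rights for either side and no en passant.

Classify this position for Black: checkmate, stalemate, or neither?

Black to move; black king on c3.
In check: no.
Legal moves for Black include: Ng7, Nc7, Nf6, Nd6, Nh7, Nf7, Ne6, Ne4, Nf3, Bc8, Bd7, Be6, Bf5+, Bg4, Bg2, Bf1, Kd4, Kc4, ... (list truncated; more exist).
Black has legal moves and is not in check → neither.

neither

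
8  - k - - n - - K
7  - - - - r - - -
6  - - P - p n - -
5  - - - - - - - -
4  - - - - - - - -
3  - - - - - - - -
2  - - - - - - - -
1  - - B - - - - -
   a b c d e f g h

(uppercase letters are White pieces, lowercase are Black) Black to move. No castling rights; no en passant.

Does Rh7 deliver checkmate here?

After Rh7: white king on h8; in check: yes, from the black rook on h7.
King squares — g7: attacked by Rh7; h7: attacked by Nf6; g8: attacked by Nf6.
White has no legal moves → checkmate.

yes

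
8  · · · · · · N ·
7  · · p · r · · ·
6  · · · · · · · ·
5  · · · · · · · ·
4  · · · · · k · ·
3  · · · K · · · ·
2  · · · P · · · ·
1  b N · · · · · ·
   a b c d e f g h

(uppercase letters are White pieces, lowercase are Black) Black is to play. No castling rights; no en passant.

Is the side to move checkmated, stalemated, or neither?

Black to move; black king on f4.
In check: no.
Legal moves for Black include: Re8, Rh7, Rg7, Rf7, Rd7+, Re6, Re5, Re4, Re3+, Re2, Re1, Kg5, Kf5, Ke5, Kg4, Kg3, Kf3, Bh8, ... (list truncated; more exist).
Black has legal moves and is not in check → neither.

neither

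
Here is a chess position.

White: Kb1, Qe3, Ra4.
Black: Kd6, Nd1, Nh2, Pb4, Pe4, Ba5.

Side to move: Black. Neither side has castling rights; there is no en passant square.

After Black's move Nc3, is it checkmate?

no

After Nc3: white king on b1; in check: yes, from the black knight on c3.
White has 5 legal replies: Kc2, Kb2, Kc1, Ka1, Qxc3.
In check but a legal move exists → not checkmate.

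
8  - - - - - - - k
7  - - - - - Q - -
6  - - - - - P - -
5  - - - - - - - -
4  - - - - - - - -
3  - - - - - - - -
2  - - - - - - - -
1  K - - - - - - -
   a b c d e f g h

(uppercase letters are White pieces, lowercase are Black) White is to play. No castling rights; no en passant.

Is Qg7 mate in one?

yes

After Qg7: black king on h8; in check: yes, from the white queen on g7.
King squares — g7: attacked by Pf6; h7: attacked by Qg7; g8: attacked by Qg7.
Black has no legal moves → checkmate.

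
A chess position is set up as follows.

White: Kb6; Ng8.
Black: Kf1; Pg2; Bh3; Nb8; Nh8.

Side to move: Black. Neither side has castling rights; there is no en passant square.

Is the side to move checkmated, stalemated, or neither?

Black to move; black king on f1.
In check: no.
Legal moves for Black: Nf7, Ng6, Nd7+, Nc6, Na6, Bc8, Bd7, Be6, Bf5, Bg4, Kf2, Ke2, Kg1, Ke1, g1=Q+, g1=R, g1=B+, g1=N.
Black has 18 legal moves and is not in check → neither.

neither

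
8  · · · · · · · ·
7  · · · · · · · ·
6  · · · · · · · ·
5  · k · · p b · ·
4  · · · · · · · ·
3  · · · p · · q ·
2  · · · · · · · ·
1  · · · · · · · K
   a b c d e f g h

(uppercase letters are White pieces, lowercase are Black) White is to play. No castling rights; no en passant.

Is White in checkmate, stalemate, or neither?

White to move; white king on h1.
In check: no.
King squares — g1: attacked by Qg3; g2: attacked by Qg3; h2: attacked by Qg3.
Legal moves for White: none.
Not in check and no legal moves → stalemate.

stalemate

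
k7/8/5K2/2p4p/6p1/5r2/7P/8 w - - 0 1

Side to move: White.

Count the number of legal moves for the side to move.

6

White to move; king on f6.
In check: yes, from the black rook on f3.
Legal moves: Kg7, Ke7, Kg6, Ke6, Kg5, Ke5.
Count: 6.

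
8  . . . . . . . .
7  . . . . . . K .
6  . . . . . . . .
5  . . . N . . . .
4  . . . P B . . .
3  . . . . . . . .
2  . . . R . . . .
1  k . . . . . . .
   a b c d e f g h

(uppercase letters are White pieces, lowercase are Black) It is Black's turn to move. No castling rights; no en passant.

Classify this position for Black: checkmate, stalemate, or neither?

stalemate

Black to move; black king on a1.
In check: no.
King squares — b1: attacked by Be4; a2: attacked by Rd2; b2: attacked by Rd2.
Legal moves for Black: none.
Not in check and no legal moves → stalemate.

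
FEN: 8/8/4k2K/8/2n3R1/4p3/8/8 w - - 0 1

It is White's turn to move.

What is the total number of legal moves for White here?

White to move; king on h6.
In check: no.
Legal moves: Kh7, Kg7, Kg6, Kh5, Kg5, Rg8, Rg7, Rg6+, Rg5, Rh4, Rf4, Re4+, Rd4, Rxc4, Rg3, Rg2, Rg1.
Count: 17.

17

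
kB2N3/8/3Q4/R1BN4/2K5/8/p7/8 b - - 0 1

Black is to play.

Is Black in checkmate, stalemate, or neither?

neither

Black to move; black king on a8.
In check: yes, from the white rook on a5.
Legal moves for Black: Kb7.
Black is in check but has 1 legal move → neither.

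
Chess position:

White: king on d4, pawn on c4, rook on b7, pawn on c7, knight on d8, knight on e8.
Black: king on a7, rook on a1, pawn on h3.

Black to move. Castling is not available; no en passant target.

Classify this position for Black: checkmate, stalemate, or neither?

Black to move; black king on a7.
In check: yes, from the white rook on b7.
Legal moves for Black: Ka8, Ka6.
Black is in check but has 2 legal moves → neither.

neither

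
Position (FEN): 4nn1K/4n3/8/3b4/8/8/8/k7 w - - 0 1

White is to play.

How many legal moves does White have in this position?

0

White to move; king on h8.
In check: no.
Legal moves: none.
Count: 0.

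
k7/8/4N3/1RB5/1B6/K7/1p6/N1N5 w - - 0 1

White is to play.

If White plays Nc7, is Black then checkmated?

After Nc7: black king on a8; in check: yes, from the white knight on c7.
King squares — a7: attacked by Bc5; b7: attacked by Rb5; b8: attacked by Rb5.
Black has no legal moves → checkmate.

yes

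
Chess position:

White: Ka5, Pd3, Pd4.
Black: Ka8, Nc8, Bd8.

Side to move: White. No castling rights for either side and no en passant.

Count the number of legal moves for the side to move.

4

White to move; king on a5.
In check: yes, from the black bishop on d8.
Legal moves: Ka6, Kb5, Kb4, Ka4.
Count: 4.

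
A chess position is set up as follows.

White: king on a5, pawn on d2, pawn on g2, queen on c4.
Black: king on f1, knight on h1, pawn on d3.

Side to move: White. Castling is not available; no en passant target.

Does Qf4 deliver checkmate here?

After Qf4: black king on f1; in check: yes, from the white queen on f4.
Black has 5 legal replies: Kxg2, Ke2, Kg1, Ke1, Nf2.
In check but a legal move exists → not checkmate.

no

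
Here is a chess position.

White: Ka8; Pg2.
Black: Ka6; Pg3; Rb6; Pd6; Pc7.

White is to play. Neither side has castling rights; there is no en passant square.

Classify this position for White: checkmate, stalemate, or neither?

stalemate

White to move; white king on a8.
In check: no.
King squares — a7: attacked by Ka6; b7: attacked by Ka6; b8: attacked by Rb6.
Legal moves for White: none.
Not in check and no legal moves → stalemate.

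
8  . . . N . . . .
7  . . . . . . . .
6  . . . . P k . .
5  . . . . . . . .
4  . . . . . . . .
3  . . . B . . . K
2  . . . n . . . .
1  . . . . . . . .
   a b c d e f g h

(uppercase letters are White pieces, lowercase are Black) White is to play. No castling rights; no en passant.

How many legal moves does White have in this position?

White to move; king on h3.
In check: no.
Legal moves: Nf7, Nb7, Nc6, Kh4, Kg4, Kg3, Kh2, Kg2, Bh7, Bg6, Ba6, Bf5, Bb5, Be4, Bc4, Be2, Bc2, Bf1, Bb1, e7.
Count: 20.

20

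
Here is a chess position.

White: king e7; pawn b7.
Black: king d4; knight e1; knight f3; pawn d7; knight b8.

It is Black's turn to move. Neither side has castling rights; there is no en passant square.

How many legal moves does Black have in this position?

Black to move; king on d4.
In check: no.
Legal moves: Nc6+, Na6, Ke5, Kd5, Kc5, Ke4, Kc4, Ke3, Kd3, Kc3, Ng5, Ne5, Nh4, Nh2, Nd2, Ng1, Nd3, Ng2, Nc2, d6, d5.
Count: 21.

21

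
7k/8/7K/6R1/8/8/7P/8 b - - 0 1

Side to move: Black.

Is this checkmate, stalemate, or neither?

Black to move; black king on h8.
In check: no.
King squares — g7: attacked by Rg5; h7: attacked by Kh6; g8: attacked by Rg5.
Legal moves for Black: none.
Not in check and no legal moves → stalemate.

stalemate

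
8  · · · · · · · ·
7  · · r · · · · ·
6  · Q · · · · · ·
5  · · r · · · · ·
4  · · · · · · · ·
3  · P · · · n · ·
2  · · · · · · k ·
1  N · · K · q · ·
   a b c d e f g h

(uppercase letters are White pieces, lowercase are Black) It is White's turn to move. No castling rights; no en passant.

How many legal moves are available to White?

0

White to move; king on d1.
In check: yes, from the black queen on f1.
Legal moves: none.
Count: 0.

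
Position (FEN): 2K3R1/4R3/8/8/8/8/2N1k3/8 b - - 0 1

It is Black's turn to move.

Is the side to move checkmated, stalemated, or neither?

Black to move; black king on e2.
In check: yes, from the white rook on e7.
Legal moves for Black: Kf3, Kd3, Kf2, Kd2, Kf1, Kd1.
Black is in check but has 6 legal moves → neither.

neither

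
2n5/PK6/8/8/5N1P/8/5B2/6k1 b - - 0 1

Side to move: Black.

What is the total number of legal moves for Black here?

Black to move; king on g1.
In check: yes, from the white bishop on f2.
Legal moves: Kh2, Kxf2, Kh1, Kf1.
Count: 4.

4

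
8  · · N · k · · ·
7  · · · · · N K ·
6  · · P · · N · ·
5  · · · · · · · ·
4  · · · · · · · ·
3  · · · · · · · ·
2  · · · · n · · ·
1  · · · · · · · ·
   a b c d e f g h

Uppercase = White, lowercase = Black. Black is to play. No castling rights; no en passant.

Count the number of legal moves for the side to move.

Black to move; king on e8.
In check: yes, from the white knight on f6.
Legal moves: none.
Count: 0.

0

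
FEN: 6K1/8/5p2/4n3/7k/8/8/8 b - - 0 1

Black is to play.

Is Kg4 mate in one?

After Kg4: white king on g8; in check: no.
White is not in check, so this cannot be checkmate.

no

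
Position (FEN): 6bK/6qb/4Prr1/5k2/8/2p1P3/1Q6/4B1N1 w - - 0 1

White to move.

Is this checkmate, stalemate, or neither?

checkmate

White to move; white king on h8.
In check: yes, from the black queen on g7.
King squares — g7: attacked by Rg6; h7: attacked by Qg7; g8: attacked by Qg7.
Legal moves for White: none.
In check with no legal moves → checkmate.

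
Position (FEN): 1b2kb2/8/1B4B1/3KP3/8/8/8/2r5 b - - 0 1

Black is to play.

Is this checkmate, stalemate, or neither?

Black to move; black king on e8.
In check: yes, from the white bishop on g6.
King squares — d7: available; e7: available; f7: attacked by Bg6; d8: attacked by Bb6; f8: own bishop.
Legal moves for Black: Ke7, Kd7.
Black is in check but has 2 legal moves → neither.

neither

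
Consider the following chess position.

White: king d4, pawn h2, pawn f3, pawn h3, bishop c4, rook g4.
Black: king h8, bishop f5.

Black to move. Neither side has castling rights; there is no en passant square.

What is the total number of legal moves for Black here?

Black to move; king on h8.
In check: no.
Legal moves: Kh7, Bc8, Bh7, Bd7, Bg6, Be6, Bxg4, Be4, Bd3, Bc2, Bb1.
Count: 11.

11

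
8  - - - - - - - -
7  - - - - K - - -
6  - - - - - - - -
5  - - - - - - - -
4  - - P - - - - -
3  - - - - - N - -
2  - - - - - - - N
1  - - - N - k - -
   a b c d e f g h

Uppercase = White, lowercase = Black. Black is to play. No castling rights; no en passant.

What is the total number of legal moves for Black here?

Black to move; king on f1.
In check: yes, from the white knight on h2.
Legal moves: Kg2, Ke2.
Count: 2.

2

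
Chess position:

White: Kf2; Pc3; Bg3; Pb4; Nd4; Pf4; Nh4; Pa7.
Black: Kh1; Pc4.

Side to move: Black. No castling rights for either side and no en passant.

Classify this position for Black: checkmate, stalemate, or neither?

Black to move; black king on h1.
In check: no.
King squares — g1: attacked by Kf2; g2: attacked by Kf2; h2: attacked by Bg3.
Legal moves for Black: none.
Not in check and no legal moves → stalemate.

stalemate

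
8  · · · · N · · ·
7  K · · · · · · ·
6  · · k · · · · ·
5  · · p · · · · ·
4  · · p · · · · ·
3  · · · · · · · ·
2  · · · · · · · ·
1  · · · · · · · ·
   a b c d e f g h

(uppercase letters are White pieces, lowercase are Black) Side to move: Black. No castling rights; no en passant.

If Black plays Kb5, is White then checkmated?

After Kb5: white king on a7; in check: no.
White is not in check, so this cannot be checkmate.

no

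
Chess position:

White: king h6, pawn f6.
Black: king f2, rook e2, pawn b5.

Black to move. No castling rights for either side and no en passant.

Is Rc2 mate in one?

no

After Rc2: white king on h6; in check: no.
White is not in check, so this cannot be checkmate.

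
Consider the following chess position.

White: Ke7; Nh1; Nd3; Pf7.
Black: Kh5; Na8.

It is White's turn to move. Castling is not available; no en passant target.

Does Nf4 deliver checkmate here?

no

After Nf4: black king on h5; in check: yes, from the white knight on f4.
Black has 4 legal replies: Kh6, Kg5, Kh4, Kg4.
In check but a legal move exists → not checkmate.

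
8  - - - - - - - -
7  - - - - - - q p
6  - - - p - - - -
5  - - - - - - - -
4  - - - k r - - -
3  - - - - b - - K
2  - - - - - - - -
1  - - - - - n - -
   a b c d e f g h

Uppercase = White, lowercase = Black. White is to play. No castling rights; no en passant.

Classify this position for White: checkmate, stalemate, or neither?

stalemate

White to move; white king on h3.
In check: no.
King squares — g2: attacked by Qg7; h2: attacked by Nf1; g3: attacked by Nf1; g4: attacked by Re4; h4: attacked by Re4.
Legal moves for White: none.
Not in check and no legal moves → stalemate.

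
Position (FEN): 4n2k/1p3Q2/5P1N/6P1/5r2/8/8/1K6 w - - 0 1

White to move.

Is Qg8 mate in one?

yes

After Qg8: black king on h8; in check: yes, from the white queen on g8.
King squares — g7: attacked by Pf6; h7: attacked by Qg8; g8: attacked by Nh6.
Black has no legal moves → checkmate.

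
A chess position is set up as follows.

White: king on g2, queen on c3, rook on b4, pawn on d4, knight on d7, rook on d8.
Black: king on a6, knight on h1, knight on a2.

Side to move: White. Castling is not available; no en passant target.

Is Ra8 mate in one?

yes

After Ra8: black king on a6; in check: yes, from the white rook on a8.
King squares — a5: attacked by Ra8; b5: attacked by Rb4; b6: attacked by Rb4; a7: attacked by Ra8; b7: attacked by Rb4.
Black has no legal moves → checkmate.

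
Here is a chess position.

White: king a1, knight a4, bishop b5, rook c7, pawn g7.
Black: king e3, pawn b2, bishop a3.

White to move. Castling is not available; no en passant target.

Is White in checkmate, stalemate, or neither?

White to move; white king on a1.
In check: yes, from the black pawn on b2.
King squares — b1: available; a2: available; b2: attacked by Ba3.
Legal moves for White: Ka2, Kb1, Nxb2.
White is in check but has 3 legal moves → neither.

neither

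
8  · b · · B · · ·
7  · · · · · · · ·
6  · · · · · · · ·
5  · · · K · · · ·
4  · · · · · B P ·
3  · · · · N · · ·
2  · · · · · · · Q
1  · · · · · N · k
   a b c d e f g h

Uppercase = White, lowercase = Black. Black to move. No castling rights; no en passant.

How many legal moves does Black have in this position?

0

Black to move; king on h1.
In check: yes, from the white queen on h2.
Legal moves: none.
Count: 0.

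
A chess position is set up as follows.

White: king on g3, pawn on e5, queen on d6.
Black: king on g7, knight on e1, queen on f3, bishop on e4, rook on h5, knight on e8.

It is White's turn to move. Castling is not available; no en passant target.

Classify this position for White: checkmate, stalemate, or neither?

checkmate

White to move; white king on g3.
In check: yes, from the black queen on f3.
King squares — f2: attacked by Qf3; g2: attacked by Ne1; h2: attacked by Rh5; f3: attacked by Ne1; h3: attacked by Qf3; f4: attacked by Qf3; g4: attacked by Qf3; h4: attacked by Rh5.
Legal moves for White: none.
In check with no legal moves → checkmate.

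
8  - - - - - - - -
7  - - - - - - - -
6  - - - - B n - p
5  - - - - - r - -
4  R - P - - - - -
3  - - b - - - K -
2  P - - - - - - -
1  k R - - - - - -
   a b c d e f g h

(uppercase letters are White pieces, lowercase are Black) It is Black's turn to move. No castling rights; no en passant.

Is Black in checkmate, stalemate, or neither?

Black to move; black king on a1.
In check: yes, from the white rook on b1.
King squares — b1: available; a2: attacked by Ra4; b2: attacked by Rb1.
Legal moves for Black: Kxb1.
Black is in check but has 1 legal move → neither.

neither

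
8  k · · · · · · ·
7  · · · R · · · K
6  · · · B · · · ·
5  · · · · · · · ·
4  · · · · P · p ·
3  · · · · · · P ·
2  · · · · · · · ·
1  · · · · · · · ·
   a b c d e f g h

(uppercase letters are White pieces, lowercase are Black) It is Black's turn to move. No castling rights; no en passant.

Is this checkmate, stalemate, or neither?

Black to move; black king on a8.
In check: no.
King squares — a7: attacked by Rd7; b7: attacked by Rd7; b8: attacked by Bd6.
Legal moves for Black: none.
Not in check and no legal moves → stalemate.

stalemate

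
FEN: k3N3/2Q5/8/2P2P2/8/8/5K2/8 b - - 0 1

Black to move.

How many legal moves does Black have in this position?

Black to move; king on a8.
In check: no.
Legal moves: none.
Count: 0.

0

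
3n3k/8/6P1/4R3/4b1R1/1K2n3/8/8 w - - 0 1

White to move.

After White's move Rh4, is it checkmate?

no

After Rh4: black king on h8; in check: yes, from the white rook on h4.
Black has 2 legal replies: Kg8, Kg7.
In check but a legal move exists → not checkmate.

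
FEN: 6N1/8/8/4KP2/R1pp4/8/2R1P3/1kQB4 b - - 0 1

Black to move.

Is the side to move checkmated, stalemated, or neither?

Black to move; black king on b1.
In check: yes, from the white queen on c1.
King squares — a1: attacked by Qc1; c1: attacked by Rc2; a2: attacked by Rc2; b2: attacked by Qc1; c2: attacked by Qc1.
Legal moves for Black: none.
In check with no legal moves → checkmate.

checkmate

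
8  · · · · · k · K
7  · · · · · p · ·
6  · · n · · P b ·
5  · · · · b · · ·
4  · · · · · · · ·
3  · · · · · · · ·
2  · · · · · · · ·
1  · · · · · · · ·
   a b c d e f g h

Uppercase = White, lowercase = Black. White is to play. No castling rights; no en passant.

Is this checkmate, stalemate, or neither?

stalemate

White to move; white king on h8.
In check: no.
King squares — g7: attacked by Kf8; h7: attacked by Bg6; g8: attacked by Kf8.
Legal moves for White: none.
Not in check and no legal moves → stalemate.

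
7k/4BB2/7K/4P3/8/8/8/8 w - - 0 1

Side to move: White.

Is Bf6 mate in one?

After Bf6: black king on h8; in check: yes, from the white bishop on f6.
King squares — g7: attacked by Bf6; h7: attacked by Kh6; g8: attacked by Bf7.
Black has no legal moves → checkmate.

yes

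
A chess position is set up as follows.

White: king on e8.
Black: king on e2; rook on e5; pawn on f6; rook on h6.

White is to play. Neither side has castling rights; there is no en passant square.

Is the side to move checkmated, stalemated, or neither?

neither

White to move; white king on e8.
In check: yes, from the black rook on e5.
Legal moves for White: Kf8, Kd8, Kf7, Kd7.
White is in check but has 4 legal moves → neither.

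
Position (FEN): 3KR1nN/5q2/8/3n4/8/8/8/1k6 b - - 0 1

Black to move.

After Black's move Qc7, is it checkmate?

After Qc7: white king on d8; in check: yes, from the black queen on c7.
King squares — c7: attacked by Nd5; d7: attacked by Qc7; e7: attacked by Nd5; c8: attacked by Qc7; e8: own rook.
White has no legal moves → checkmate.

yes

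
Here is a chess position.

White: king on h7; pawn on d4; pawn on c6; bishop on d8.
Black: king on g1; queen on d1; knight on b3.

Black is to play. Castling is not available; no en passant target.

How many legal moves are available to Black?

24

Black to move; king on g1.
In check: no.
Legal moves: Nc5, Na5, Nxd4, Nd2, Nc1, Na1, Kh2, Kg2, Kf2, Kh1, Kf1, Qh5+, Qg4, Qxd4, Qf3, Qd3+, Qe2, Qd2, Qc2+, Qf1, Qe1, Qc1, Qb1+, Qa1.
Count: 24.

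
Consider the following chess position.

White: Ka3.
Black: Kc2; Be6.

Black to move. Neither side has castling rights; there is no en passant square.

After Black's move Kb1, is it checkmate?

no

After Kb1: white king on a3; in check: no.
White is not in check, so this cannot be checkmate.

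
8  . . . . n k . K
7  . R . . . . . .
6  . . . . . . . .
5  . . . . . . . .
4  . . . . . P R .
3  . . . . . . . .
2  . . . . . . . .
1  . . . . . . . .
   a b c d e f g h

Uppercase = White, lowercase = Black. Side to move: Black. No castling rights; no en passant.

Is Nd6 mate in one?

After Nd6: white king on h8; in check: no.
White is not in check, so this cannot be checkmate.

no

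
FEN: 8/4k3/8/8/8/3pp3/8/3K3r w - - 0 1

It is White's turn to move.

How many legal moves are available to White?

White to move; king on d1.
In check: yes, from the black rook on h1.
Legal moves: none.
Count: 0.

0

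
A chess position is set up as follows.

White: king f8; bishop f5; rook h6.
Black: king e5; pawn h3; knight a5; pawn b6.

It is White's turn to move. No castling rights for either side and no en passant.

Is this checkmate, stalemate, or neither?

White to move; white king on f8.
In check: no.
Legal moves for White include: Kg8, Ke8, Kg7, Kf7, Ke7, Rh8, Rh7, Rg6, Rf6, Re6+, Rd6, Rc6, Rxb6, Rh5, Rh4, Rxh3, Bc8, Bh7, ... (list truncated; more exist).
White has legal moves and is not in check → neither.

neither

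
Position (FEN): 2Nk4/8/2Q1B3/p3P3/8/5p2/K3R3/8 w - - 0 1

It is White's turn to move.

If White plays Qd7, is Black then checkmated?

yes

After Qd7: black king on d8; in check: yes, from the white queen on d7.
King squares — c7: attacked by Qd7; d7: attacked by Be6; e7: attacked by Qd7; c8: attacked by Qd7; e8: attacked by Qd7.
Black has no legal moves → checkmate.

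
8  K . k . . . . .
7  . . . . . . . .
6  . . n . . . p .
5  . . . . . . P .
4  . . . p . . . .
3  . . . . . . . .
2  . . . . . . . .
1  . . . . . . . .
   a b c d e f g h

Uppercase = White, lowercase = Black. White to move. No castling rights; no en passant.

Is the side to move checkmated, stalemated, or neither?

stalemate

White to move; white king on a8.
In check: no.
King squares — a7: attacked by Nc6; b7: attacked by Kc8; b8: attacked by Nc6.
Legal moves for White: none.
Not in check and no legal moves → stalemate.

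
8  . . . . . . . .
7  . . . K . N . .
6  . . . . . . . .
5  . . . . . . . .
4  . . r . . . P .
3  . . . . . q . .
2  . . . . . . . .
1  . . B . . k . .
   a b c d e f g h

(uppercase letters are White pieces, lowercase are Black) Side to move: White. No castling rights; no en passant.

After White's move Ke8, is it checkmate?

After Ke8: black king on f1; in check: no.
Black is not in check, so this cannot be checkmate.

no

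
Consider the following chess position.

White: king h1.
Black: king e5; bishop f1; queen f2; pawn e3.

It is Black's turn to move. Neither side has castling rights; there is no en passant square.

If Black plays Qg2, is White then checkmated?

After Qg2: white king on h1; in check: yes, from the black queen on g2.
King squares — g1: attacked by Qg2; g2: attacked by Bf1; h2: attacked by Qg2.
White has no legal moves → checkmate.

yes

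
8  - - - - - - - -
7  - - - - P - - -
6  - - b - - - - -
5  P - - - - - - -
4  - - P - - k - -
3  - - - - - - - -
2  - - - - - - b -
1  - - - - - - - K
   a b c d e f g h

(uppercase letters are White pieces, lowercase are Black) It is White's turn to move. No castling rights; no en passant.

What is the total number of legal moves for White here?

White to move; king on h1.
In check: yes, from the black bishop on g2.
Legal moves: Kh2, Kg1.
Count: 2.

2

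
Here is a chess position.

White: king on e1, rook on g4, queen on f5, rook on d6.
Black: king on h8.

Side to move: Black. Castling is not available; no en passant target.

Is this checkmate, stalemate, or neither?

stalemate

Black to move; black king on h8.
In check: no.
King squares — g7: attacked by Rg4; h7: attacked by Qf5; g8: attacked by Rg4.
Legal moves for Black: none.
Not in check and no legal moves → stalemate.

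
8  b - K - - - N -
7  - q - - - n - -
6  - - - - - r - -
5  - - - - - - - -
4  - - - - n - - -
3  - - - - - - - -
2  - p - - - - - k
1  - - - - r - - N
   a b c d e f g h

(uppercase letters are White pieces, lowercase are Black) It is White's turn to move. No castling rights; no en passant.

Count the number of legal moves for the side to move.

0

White to move; king on c8.
In check: yes, from the black queen on b7.
Legal moves: none.
Count: 0.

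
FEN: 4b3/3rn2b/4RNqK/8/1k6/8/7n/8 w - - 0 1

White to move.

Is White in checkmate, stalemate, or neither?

White to move; white king on h6.
In check: yes, from the black queen on g6.
King squares — g5: attacked by Qg6; h5: attacked by Qg6; g6: attacked by Ne7; g7: attacked by Qg6; h7: attacked by Qg6.
Legal moves for White: none.
In check with no legal moves → checkmate.

checkmate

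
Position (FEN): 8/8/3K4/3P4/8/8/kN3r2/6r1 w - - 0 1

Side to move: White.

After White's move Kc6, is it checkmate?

no

After Kc6: black king on a2; in check: no.
Black is not in check, so this cannot be checkmate.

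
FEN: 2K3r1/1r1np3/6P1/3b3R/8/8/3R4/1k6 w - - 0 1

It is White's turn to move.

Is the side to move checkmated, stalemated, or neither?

checkmate

White to move; white king on c8.
In check: yes, from the black rook on g8.
King squares — b7: attacked by Bd5; c7: attacked by Rb7; d7: attacked by Rb7; b8: attacked by Rb7; d8: attacked by Rg8.
Legal moves for White: none.
In check with no legal moves → checkmate.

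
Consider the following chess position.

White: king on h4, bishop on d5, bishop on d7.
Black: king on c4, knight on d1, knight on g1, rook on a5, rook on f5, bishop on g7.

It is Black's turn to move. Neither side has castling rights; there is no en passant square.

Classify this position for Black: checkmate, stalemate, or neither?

neither

Black to move; black king on c4.
In check: yes, from the white bishop on d5.
King squares — b3: attacked by Bd5; c3: available; d3: available; b4: available; d4: available; b5: attacked by Bd7; c5: available; d5: available.
Legal moves for Black: Kxd5, Kc5, Kd4, Kb4, Kd3, Kc3, Rfxd5, Raxd5.
Black is in check but has 8 legal moves → neither.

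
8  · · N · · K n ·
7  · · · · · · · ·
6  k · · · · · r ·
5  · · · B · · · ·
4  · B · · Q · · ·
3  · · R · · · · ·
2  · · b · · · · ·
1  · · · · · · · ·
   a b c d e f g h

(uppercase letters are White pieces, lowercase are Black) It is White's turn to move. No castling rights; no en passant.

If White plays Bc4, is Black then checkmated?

yes

After Bc4: black king on a6; in check: yes, from the white bishop on c4.
King squares — a5: attacked by Bb4; b5: attacked by Bc4; b6: attacked by Nc8; a7: attacked by Nc8; b7: attacked by Qe4.
Black has no legal moves → checkmate.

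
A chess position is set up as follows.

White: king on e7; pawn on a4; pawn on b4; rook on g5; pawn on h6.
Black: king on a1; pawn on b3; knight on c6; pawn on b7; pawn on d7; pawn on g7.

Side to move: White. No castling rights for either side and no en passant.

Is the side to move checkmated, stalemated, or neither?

neither

White to move; white king on e7.
In check: yes, from the black knight on c6.
King squares — d6: available; e6: attacked by Pd7; f6: attacked by Pg7; d7: available; f7: available; d8: attacked by Nc6; e8: available; f8: available.
Legal moves for White: Kf8, Ke8, Kf7, Kxd7, Kd6.
White is in check but has 5 legal moves → neither.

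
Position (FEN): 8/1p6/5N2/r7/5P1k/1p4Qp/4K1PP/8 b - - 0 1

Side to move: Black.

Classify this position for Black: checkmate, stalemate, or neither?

checkmate

Black to move; black king on h4.
In check: yes, from the white queen on g3.
King squares — g3: attacked by Ph2; h3: own pawn; g4: attacked by Qg3; g5: attacked by Qg3; h5: attacked by Nf6.
Legal moves for Black: none.
In check with no legal moves → checkmate.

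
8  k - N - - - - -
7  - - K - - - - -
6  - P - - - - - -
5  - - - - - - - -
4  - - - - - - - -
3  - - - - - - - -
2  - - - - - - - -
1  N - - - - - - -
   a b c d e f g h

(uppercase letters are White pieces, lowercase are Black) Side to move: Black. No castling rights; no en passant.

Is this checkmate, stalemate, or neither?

stalemate

Black to move; black king on a8.
In check: no.
King squares — a7: attacked by Pb6; b7: attacked by Kc7; b8: attacked by Kc7.
Legal moves for Black: none.
Not in check and no legal moves → stalemate.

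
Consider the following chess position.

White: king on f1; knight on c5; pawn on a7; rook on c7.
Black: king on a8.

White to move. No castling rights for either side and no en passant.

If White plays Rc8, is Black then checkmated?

After Rc8: black king on a8; in check: yes, from the white rook on c8.
Black has 1 legal reply: Kxa7.
In check but a legal move exists → not checkmate.

no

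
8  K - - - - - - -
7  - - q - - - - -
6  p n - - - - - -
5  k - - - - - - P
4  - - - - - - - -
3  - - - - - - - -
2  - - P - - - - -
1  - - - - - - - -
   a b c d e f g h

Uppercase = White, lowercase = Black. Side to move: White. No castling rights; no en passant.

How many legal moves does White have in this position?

White to move; king on a8.
In check: yes, from the black knight on b6.
Legal moves: none.
Count: 0.

0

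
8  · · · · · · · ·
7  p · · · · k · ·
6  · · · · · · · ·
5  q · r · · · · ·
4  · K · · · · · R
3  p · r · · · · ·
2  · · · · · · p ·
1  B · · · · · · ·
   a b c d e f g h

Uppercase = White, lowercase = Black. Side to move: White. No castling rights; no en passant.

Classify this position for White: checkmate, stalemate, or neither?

White to move; white king on b4.
In check: yes, from the black queen on a5.
King squares — a3: attacked by Rc3; b3: attacked by Rc3; c3: attacked by Qa5; a4: attacked by Qa5; c4: attacked by Rc3; a5: attacked by Rc5; b5: attacked by Qa5; c5: attacked by Rc3.
Legal moves for White: none.
In check with no legal moves → checkmate.

checkmate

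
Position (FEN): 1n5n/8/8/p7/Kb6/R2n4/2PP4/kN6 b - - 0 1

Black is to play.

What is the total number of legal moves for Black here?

3

Black to move; king on a1.
In check: yes, from the white rook on a3.
Legal moves: Kb2, Kxb1, Bxa3.
Count: 3.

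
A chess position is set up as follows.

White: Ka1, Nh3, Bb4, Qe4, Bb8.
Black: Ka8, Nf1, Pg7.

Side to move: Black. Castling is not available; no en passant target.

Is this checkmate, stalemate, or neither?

Black to move; black king on a8.
In check: yes, from the white queen on e4.
King squares — a7: attacked by Bb8; b7: attacked by Qe4; b8: available.
Legal moves for Black: Kxb8.
Black is in check but has 1 legal move → neither.

neither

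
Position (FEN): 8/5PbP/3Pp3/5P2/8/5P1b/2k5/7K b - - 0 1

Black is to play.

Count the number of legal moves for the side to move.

Black to move; king on c2.
In check: no.
Legal moves: Bh8, Bf8, Bh6, Bf6, Be5, Bd4, Bc3, Bb2, Ba1, Bxf5, Bg4, Bg2+, Bf1, Kd3, Kc3, Kb3, Kd2, Kb2, Kd1, Kc1, Kb1, exf5, e5.
Count: 23.

23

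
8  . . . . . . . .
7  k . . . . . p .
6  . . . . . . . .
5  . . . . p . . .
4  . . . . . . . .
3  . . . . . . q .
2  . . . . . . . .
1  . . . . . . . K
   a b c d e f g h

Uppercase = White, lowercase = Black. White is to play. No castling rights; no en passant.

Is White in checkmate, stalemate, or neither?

stalemate

White to move; white king on h1.
In check: no.
King squares — g1: attacked by Qg3; g2: attacked by Qg3; h2: attacked by Qg3.
Legal moves for White: none.
Not in check and no legal moves → stalemate.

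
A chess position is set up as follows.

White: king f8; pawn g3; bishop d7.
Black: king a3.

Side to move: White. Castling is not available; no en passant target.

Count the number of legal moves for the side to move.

White to move; king on f8.
In check: no.
Legal moves: Kg8, Ke8, Kg7, Kf7, Ke7, Be8, Bc8, Be6, Bc6, Bf5, Bb5, Bg4, Ba4, Bh3, g4.
Count: 15.

15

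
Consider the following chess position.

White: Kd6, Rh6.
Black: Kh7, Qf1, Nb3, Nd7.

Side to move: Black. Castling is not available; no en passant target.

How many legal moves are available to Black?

Black to move; king on h7.
In check: yes, from the white rook on h6.
Legal moves: Kg8, Kg7, Kxh6.
Count: 3.

3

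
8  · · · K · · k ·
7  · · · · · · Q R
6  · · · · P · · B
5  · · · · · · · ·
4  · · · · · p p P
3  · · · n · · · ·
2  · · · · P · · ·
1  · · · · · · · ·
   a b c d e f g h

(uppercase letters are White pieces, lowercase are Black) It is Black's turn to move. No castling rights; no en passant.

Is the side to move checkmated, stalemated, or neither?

checkmate

Black to move; black king on g8.
In check: yes, from the white queen on g7.
King squares — f7: attacked by Pe6; g7: attacked by Bh6; h7: attacked by Qg7; f8: attacked by Qg7; h8: attacked by Qg7.
Legal moves for Black: none.
In check with no legal moves → checkmate.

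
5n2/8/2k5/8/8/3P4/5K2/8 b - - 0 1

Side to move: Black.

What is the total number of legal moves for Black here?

Black to move; king on c6.
In check: no.
Legal moves: Nh7, Nd7, Ng6, Ne6, Kd7, Kc7, Kb7, Kd6, Kb6, Kd5, Kc5, Kb5.
Count: 12.

12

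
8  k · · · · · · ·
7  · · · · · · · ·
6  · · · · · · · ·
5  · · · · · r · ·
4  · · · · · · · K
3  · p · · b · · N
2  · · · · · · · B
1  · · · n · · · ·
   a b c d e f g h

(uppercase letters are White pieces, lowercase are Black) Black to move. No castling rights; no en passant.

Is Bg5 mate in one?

After Bg5: white king on h4; in check: yes, from the black bishop on g5.
White has 4 legal replies: Kh5, Kg4, Kg3, Nxg5.
In check but a legal move exists → not checkmate.

no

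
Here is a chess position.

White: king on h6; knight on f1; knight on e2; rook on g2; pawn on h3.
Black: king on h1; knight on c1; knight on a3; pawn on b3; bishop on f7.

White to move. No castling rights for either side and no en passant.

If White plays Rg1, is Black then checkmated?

yes

After Rg1: black king on h1; in check: yes, from the white rook on g1.
King squares — g1: attacked by Ne2; g2: attacked by Rg1; h2: attacked by Nf1.
Black has no legal moves → checkmate.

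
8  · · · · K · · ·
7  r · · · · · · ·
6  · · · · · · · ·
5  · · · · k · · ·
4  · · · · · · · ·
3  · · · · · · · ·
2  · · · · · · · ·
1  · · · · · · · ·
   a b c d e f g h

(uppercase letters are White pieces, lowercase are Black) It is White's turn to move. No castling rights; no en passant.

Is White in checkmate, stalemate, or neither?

White to move; white king on e8.
In check: no.
Legal moves for White: Kf8, Kd8.
White has 2 legal moves and is not in check → neither.

neither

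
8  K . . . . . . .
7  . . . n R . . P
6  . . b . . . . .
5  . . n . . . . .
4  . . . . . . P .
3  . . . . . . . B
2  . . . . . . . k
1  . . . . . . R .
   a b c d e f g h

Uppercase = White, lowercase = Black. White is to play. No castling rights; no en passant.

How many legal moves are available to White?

1

White to move; king on a8.
In check: yes, from the black bishop on c6.
Legal moves: Ka7.
Count: 1.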